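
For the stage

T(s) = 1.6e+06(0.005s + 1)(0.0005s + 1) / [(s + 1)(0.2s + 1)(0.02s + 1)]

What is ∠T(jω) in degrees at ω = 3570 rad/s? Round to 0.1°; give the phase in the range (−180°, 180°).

At ω = 3570 rad/s:
zero (1 + j3570·0.005) = 1 + j17.85 → |·| ≈ 17.878, ∠ ≈ 86.79°
zero (1 + j3570·0.0005) = 1 + j1.785 → |·| ≈ 2.046, ∠ ≈ 60.74°
pole (1 + j3570·1) = 1 + j3570 → |·| ≈ 3570, ∠ ≈ 89.98°
pole (1 + j3570·0.2) = 1 + j714 → |·| ≈ 714, ∠ ≈ 89.92°
pole (1 + j3570·0.02) = 1 + j71.4 → |·| ≈ 71.407, ∠ ≈ 89.20°
∠T = (86.79° + 60.74°) − (89.98° + 89.92° + 89.20°) = -121.57°

-121.6°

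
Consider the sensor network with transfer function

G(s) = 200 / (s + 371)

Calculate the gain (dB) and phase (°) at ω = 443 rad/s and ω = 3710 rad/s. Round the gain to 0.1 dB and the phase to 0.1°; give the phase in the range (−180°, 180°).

Substitute s = j443:
Numerator: 200 = 200 + j0
Denominator: (j443) + 371 = 371 + j443
|N| = √(200² + 0²) ≈ 200, ∠N ≈ 0.00°
|D| = √(371² + 443²) ≈ 577.83, ∠D ≈ 50.05°
|G| = 200 / 577.83 ≈ 0.34612
Gain = 20 log₁₀(0.34612) ≈ -9.22 dB
∠G = 0.00° − 50.05° = -50.05°

Substitute s = j3710:
Numerator: 200 = 200 + j0
Denominator: (j3710) + 371 = 371 + j3710
|N| = √(200² + 0²) ≈ 200, ∠N ≈ 0.00°
|D| = √(371² + 3710²) ≈ 3728.5, ∠D ≈ 84.29°
|G| = 200 / 3728.5 ≈ 0.053641
Gain = 20 log₁₀(0.053641) ≈ -25.41 dB
∠G = 0.00° − 84.29° = -84.29°

ω = 443: -9.2 dB, -50.1°; ω = 3710: -25.4 dB, -84.3°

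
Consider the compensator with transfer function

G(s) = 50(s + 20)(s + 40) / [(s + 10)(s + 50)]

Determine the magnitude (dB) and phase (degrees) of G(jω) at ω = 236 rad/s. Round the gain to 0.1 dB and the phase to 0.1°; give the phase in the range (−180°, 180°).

At s = jω = j236:
zero (s+20): 20 + j236 → |·| = √(20²+236²) = √56096 ≈ 236.85, ∠ = arctan(236/20) ≈ 85.16°
zero (s+40): 40 + j236 → |·| = √(40²+236²) = √57296 ≈ 239.37, ∠ = arctan(236/40) ≈ 80.38°
pole (s+10): 10 + j236 → |·| = √(10²+236²) = √55796 ≈ 236.21, ∠ = arctan(236/10) ≈ 87.57°
pole (s+50): 50 + j236 → |·| = √(50²+236²) = √58196 ≈ 241.24, ∠ = arctan(236/50) ≈ 78.04°
|G| = 50 · 56695 / 56983 ≈ 49.747
Gain = 20 log₁₀(49.747) ≈ 33.94 dB
∠G = 165.54° − 165.61° = -0.07°

33.9 dB, -0.1°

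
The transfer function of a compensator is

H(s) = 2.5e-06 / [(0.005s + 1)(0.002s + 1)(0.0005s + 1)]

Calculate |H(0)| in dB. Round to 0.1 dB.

-112.0 dB

H(0) = 2.5e-06 · 1 / 1 = 2.5e-06
20 log₁₀(2.5e-06) ≈ -112.04 dB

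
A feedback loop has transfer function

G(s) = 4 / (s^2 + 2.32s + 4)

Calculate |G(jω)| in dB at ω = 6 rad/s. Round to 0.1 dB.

-18.8 dB

At s = jω = j6:
quadratic: (j6)² + 2.32·j6 + 4 = -32 + j13.92 → |·| ≈ 34.897, ∠ ≈ 156.49°
|G| = 4 / 34.897 ≈ 0.11462
Gain = 20 log₁₀(0.11462) ≈ -18.81 dB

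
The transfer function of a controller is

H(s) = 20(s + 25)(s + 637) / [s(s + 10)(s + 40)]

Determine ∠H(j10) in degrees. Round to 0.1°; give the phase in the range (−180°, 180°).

At s = jω = j10:
zero (s+25): 25 + j10 → |·| = √(25²+10²) = √725 ≈ 26.926, ∠ = arctan(10/25) ≈ 21.80°
zero (s+637): 637 + j10 → |·| = √(637²+10²) = √405869 ≈ 637.08, ∠ = arctan(10/637) ≈ 0.90°
pole (s+10): 10 + j10 → |·| = √(10²+10²) = √200 ≈ 14.142, ∠ = arctan(10/10) ≈ 45.00°
pole (s+40): 40 + j10 → |·| = √(40²+10²) = √1700 ≈ 41.231, ∠ = arctan(10/40) ≈ 14.04°
pole at origin: |s| = 10, ∠ = 90.00° (in denominator)
∠H = 22.70° − 149.04° = -126.34°

-126.3°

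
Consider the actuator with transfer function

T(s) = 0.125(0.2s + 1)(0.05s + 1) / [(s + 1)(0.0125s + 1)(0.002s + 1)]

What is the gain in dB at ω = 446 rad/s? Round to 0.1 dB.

-22.7 dB

At ω = 446 rad/s:
zero (1 + j446·0.2) = 1 + j89.2 → |·| ≈ 89.206, ∠ ≈ 89.36°
zero (1 + j446·0.05) = 1 + j22.3 → |·| ≈ 22.322, ∠ ≈ 87.43°
pole (1 + j446·1) = 1 + j446 → |·| ≈ 446, ∠ ≈ 89.87°
pole (1 + j446·0.0125) = 1 + j5.575 → |·| ≈ 5.664, ∠ ≈ 79.83°
pole (1 + j446·0.002) = 1 + j0.892 → |·| ≈ 1.34, ∠ ≈ 41.73°
|T| = 0.125 · 89.206 · 22.322 / (446 · 5.664 · 1.34) ≈ 0.073532
Gain = 20 log₁₀(0.073532) ≈ -22.67 dB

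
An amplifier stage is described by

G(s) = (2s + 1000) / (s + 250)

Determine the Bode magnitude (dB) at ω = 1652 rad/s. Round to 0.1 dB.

6.3 dB

Substitute s = j1652:
Numerator: 2(j1652) + 1000 = 1000 + j3304
Denominator: (j1652) + 250 = 250 + j1652
|N| = √(1000² + 3304²) ≈ 3452, ∠N ≈ 73.16°
|D| = √(250² + 1652²) ≈ 1670.8, ∠D ≈ 81.39°
|G| = 3452 / 1670.8 ≈ 2.0661
Gain = 20 log₁₀(2.0661) ≈ 6.30 dB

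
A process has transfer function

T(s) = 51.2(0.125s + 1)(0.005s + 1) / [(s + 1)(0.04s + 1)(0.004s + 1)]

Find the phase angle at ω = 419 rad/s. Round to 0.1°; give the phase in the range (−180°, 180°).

-82.2°

At ω = 419 rad/s:
zero (1 + j419·0.125) = 1 + j52.375 → |·| ≈ 52.385, ∠ ≈ 88.91°
zero (1 + j419·0.005) = 1 + j2.095 → |·| ≈ 2.3214, ∠ ≈ 64.48°
pole (1 + j419·1) = 1 + j419 → |·| ≈ 419, ∠ ≈ 89.86°
pole (1 + j419·0.04) = 1 + j16.76 → |·| ≈ 16.79, ∠ ≈ 86.59°
pole (1 + j419·0.004) = 1 + j1.676 → |·| ≈ 1.9517, ∠ ≈ 59.18°
∠T = (88.91° + 64.48°) − (89.86° + 86.59° + 59.18°) = -82.24°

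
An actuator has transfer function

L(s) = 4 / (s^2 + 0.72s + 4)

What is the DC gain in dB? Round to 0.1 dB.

0.0 dB

L(0) = 4 / 4 = 1
20 log₁₀(1) ≈ 0.00 dB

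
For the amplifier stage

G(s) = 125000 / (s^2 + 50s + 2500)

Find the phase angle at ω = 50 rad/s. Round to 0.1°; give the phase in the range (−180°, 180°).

-90.0°

At s = jω = j50:
quadratic: (j50)² + 50·j50 + 2500 = 0 + j2500 → |·| ≈ 2500, ∠ ≈ 90.00°
∠G = 0.00° − 90.00° = -90.00°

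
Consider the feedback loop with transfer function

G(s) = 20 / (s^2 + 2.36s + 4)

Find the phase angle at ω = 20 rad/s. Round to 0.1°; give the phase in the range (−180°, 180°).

At s = jω = j20:
quadratic: (j20)² + 2.36·j20 + 4 = -396 + j47.2 → |·| ≈ 398.8, ∠ ≈ 173.20°
∠G = 0.00° − 173.20° = -173.20°

-173.2°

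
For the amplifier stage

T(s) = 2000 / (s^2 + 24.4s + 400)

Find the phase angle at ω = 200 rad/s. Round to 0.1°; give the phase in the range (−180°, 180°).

At s = jω = j200:
quadratic: (j200)² + 24.4·j200 + 400 = -39600 + j4880 → |·| ≈ 39900, ∠ ≈ 172.97°
∠T = 0.00° − 172.97° = -172.97°

-173.0°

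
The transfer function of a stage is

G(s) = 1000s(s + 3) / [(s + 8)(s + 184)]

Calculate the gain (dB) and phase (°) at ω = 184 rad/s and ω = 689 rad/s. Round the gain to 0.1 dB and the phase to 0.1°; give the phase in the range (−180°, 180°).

At s = jω = j184:
zero (s+3): 3 + j184 → |·| = √(3²+184²) = √33865 ≈ 184.02, ∠ = arctan(184/3) ≈ 89.07°
zero at origin: s = j184 → |·| = 184, ∠ = 90.00°
pole (s+8): 8 + j184 → |·| = √(8²+184²) = √33920 ≈ 184.17, ∠ = arctan(184/8) ≈ 87.51°
pole (s+184): 184 + j184 → |·| = √(184²+184²) = √67712 ≈ 260.22, ∠ = arctan(184/184) ≈ 45.00°
|G| = 1000 · 33860 / 47925 ≈ 706.52
Gain = 20 log₁₀(706.52) ≈ 56.98 dB
∠G = 179.07° − 132.51° = 46.56°

At s = jω = j689:
zero (s+3): 3 + j689 → |·| = √(3²+689²) = √474730 ≈ 689.01, ∠ = arctan(689/3) ≈ 89.75°
zero at origin: s = j689 → |·| = 689, ∠ = 90.00°
pole (s+8): 8 + j689 → |·| = √(8²+689²) = √474785 ≈ 689.05, ∠ = arctan(689/8) ≈ 89.33°
pole (s+184): 184 + j689 → |·| = √(184²+689²) = √508577 ≈ 713.15, ∠ = arctan(689/184) ≈ 75.05°
|G| = 1000 · 4.7473e+05 / 4.914e+05 ≈ 966.08
Gain = 20 log₁₀(966.08) ≈ 59.70 dB
∠G = 179.75° − 164.38° = 15.37°

ω = 184: 57.0 dB, 46.6°; ω = 689: 59.7 dB, 15.4°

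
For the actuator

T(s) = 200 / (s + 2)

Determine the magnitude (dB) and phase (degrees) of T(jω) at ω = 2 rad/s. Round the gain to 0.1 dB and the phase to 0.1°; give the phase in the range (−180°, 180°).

37.0 dB, -45.0°

At s = jω = j2:
pole (s+2): 2 + j2 → |·| = √(2²+2²) = √8 ≈ 2.8284, ∠ = arctan(2/2) ≈ 45.00°
|T| = 200 / 2.8284 ≈ 70.711
Gain = 20 log₁₀(70.711) ≈ 36.99 dB
∠T = 0.00° − 45.00° = -45.00°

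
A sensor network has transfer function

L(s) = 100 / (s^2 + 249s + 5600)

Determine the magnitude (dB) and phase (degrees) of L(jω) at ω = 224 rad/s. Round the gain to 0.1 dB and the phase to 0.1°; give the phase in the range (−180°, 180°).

Substitute s = j224:
Numerator: 100 = 100 + j0
Denominator: (j224)^2 + 249(j224) + 5600 = -44576 + j55776
|N| = √(100² + 0²) ≈ 100, ∠N ≈ 0.00°
|D| = √(44576² + 55776²) ≈ 71400, ∠D ≈ 128.63°
|L| = 100 / 71400 ≈ 0.0014006
Gain = 20 log₁₀(0.0014006) ≈ -57.07 dB
∠L = 0.00° − 128.63° = -128.63°

-57.1 dB, -128.6°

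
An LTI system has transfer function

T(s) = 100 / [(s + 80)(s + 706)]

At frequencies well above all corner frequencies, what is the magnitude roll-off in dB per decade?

Each pole contributes −20 dB/decade at high frequency; each zero contributes +20 dB/decade.
Net: 0 zero(s) − 2 pole(s) → -40 dB/decade.

-40 dB/decade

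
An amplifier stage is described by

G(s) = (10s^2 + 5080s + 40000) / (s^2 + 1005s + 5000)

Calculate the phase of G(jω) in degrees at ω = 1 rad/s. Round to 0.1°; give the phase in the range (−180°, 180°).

Substitute s = j1:
Numerator: 10(j1)^2 + 5080(j1) + 40000 = 39990 + j5080
Denominator: (j1)^2 + 1005(j1) + 5000 = 4999 + j1005
|N| = √(39990² + 5080²) ≈ 40311, ∠N ≈ 7.24°
|D| = √(4999² + 1005²) ≈ 5099, ∠D ≈ 11.37°
∠G = 7.24° − 11.37° = -4.13°

-4.1°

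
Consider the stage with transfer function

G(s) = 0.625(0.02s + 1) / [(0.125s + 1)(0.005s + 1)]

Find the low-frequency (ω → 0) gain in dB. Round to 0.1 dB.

-4.1 dB

G(0) = 0.625 · 1 / 1 = 0.625
20 log₁₀(0.625) ≈ -4.08 dB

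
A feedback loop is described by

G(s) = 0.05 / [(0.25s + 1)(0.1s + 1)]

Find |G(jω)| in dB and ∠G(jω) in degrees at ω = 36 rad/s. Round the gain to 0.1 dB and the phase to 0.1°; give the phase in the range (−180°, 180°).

-56.6 dB, -158.1°

At ω = 36 rad/s:
pole (1 + j36·0.25) = 1 + j9 → |·| ≈ 9.0554, ∠ ≈ 83.66°
pole (1 + j36·0.1) = 1 + j3.6 → |·| ≈ 3.7363, ∠ ≈ 74.48°
|G| = 0.05 · 1 / (9.0554 · 3.7363) ≈ 0.0014778
Gain = 20 log₁₀(0.0014778) ≈ -56.61 dB
∠G = (0°) − (83.66° + 74.48°) = -158.14°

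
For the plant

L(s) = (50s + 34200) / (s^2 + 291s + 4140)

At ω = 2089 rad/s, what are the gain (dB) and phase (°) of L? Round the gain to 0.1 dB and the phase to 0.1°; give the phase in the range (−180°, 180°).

-32.1 dB, -100.2°

Substitute s = j2089:
Numerator: 50(j2089) + 34200 = 34200 + j104450
Denominator: (j2089)^2 + 291(j2089) + 4140 = -4359781 + j607899
|N| = √(34200² + 104450²) ≈ 1.0991e+05, ∠N ≈ 71.87°
|D| = √(4359781² + 607899²) ≈ 4.402e+06, ∠D ≈ 172.06°
|L| = 1.0991e+05 / 4.402e+06 ≈ 0.024968
Gain = 20 log₁₀(0.024968) ≈ -32.05 dB
∠L = 71.87° − 172.06° = -100.19°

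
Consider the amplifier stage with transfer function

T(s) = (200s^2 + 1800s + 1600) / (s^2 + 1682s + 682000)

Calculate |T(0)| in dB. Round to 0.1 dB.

-52.6 dB

T(0) = 1600 / 682000 ≈ 0.002346
20 log₁₀(0.002346) ≈ -52.59 dB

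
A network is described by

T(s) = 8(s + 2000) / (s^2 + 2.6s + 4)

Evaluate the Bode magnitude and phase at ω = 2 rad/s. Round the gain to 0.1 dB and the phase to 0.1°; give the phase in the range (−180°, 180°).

At s = jω = j2:
zero (s+2000): 2000 + j2 → |·| = √(2000²+2²) = √4000004 ≈ 2000, ∠ = arctan(2/2000) ≈ 0.06°
quadratic: (j2)² + 2.6·j2 + 4 = 0 + j5.2 → |·| ≈ 5.2, ∠ ≈ 90.00°
|T| = 8 · 2000 / 5.2 ≈ 3076.9
Gain = 20 log₁₀(3076.9) ≈ 69.76 dB
∠T = 0.06° − 90.00° = -89.94°

69.8 dB, -89.9°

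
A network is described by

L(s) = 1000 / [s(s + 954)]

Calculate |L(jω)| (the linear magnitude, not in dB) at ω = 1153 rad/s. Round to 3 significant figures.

0.000580

At s = jω = j1153:
pole (s+954): 954 + j1153 → |·| = √(954²+1153²) = √2239525 ≈ 1496.5, ∠ = arctan(1153/954) ≈ 50.40°
pole at origin: |s| = 1153, ∠ = 90.00° (in denominator)
|L| = 1000 / 1.7255e+06 ≈ 0.00057954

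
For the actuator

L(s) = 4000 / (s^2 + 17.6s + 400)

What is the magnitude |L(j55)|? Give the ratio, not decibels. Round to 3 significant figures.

At s = jω = j55:
quadratic: (j55)² + 17.6·j55 + 400 = -2625 + j968 → |·| ≈ 2797.8, ∠ ≈ 159.76°
|L| = 4000 / 2797.8 ≈ 1.4297

1.43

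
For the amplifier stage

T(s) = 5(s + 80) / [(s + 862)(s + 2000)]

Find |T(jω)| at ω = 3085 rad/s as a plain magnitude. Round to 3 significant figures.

At s = jω = j3085:
zero (s+80): 80 + j3085 → |·| = √(80²+3085²) = √9523625 ≈ 3086, ∠ = arctan(3085/80) ≈ 88.51°
pole (s+862): 862 + j3085 → |·| = √(862²+3085²) = √10260269 ≈ 3203.2, ∠ = arctan(3085/862) ≈ 74.39°
pole (s+2000): 2000 + j3085 → |·| = √(2000²+3085²) = √13517225 ≈ 3676.6, ∠ = arctan(3085/2000) ≈ 57.04°
|T| = 5 · 3086 / 1.1777e+07 ≈ 0.0013102

0.00131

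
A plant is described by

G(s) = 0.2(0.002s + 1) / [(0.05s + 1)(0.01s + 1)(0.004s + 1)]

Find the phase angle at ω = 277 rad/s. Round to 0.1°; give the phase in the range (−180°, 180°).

At ω = 277 rad/s:
zero (1 + j277·0.002) = 1 + j0.554 → |·| ≈ 1.1432, ∠ ≈ 28.99°
pole (1 + j277·0.05) = 1 + j13.85 → |·| ≈ 13.886, ∠ ≈ 85.87°
pole (1 + j277·0.01) = 1 + j2.77 → |·| ≈ 2.945, ∠ ≈ 70.15°
pole (1 + j277·0.004) = 1 + j1.108 → |·| ≈ 1.4925, ∠ ≈ 47.93°
∠G = (28.99°) − (85.87° + 70.15° + 47.93°) = -174.96°

-175.0°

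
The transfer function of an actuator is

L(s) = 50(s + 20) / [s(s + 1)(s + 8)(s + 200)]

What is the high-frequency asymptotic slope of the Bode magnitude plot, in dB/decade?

Each pole contributes −20 dB/decade at high frequency; each zero contributes +20 dB/decade.
Net: 1 zero(s) − 4 pole(s) → -60 dB/decade.

-60 dB/decade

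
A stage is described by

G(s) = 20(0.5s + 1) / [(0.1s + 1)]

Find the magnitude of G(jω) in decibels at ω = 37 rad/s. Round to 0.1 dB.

At ω = 37 rad/s:
zero (1 + j37·0.5) = 1 + j18.5 → |·| ≈ 18.527, ∠ ≈ 86.91°
pole (1 + j37·0.1) = 1 + j3.7 → |·| ≈ 3.8328, ∠ ≈ 74.88°
|G| = 20 · 18.527 / (3.8328) ≈ 96.676
Gain = 20 log₁₀(96.676) ≈ 39.71 dB

39.7 dB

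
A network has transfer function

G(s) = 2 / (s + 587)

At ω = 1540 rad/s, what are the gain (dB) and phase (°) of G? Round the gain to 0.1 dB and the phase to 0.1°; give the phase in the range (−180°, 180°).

-58.3 dB, -69.1°

At s = jω = j1540:
pole (s+587): 587 + j1540 → |·| = √(587²+1540²) = √2716169 ≈ 1648.1, ∠ = arctan(1540/587) ≈ 69.13°
|G| = 2 / 1648.1 ≈ 0.0012135
Gain = 20 log₁₀(0.0012135) ≈ -58.32 dB
∠G = 0.00° − 69.13° = -69.13°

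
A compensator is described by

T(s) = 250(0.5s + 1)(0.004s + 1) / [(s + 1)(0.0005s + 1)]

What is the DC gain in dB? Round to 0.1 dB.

48.0 dB

T(0) = 250 · 1 / 1 = 250
20 log₁₀(250) ≈ 47.96 dB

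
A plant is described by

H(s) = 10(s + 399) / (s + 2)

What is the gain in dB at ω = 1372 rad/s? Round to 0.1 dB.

20.4 dB

At s = jω = j1372:
zero (s+399): 399 + j1372 → |·| = √(399²+1372²) = √2041585 ≈ 1428.8, ∠ = arctan(1372/399) ≈ 73.78°
pole (s+2): 2 + j1372 → |·| = √(2²+1372²) = √1882388 ≈ 1372, ∠ = arctan(1372/2) ≈ 89.92°
|H| = 10 · 1428.8 / 1372 ≈ 10.414
Gain = 20 log₁₀(10.414) ≈ 20.35 dB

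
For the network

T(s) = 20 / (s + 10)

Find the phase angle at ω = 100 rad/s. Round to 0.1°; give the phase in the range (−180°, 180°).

-84.3°

Substitute s = j100:
Numerator: 20 = 20 + j0
Denominator: (j100) + 10 = 10 + j100
|N| = √(20² + 0²) ≈ 20, ∠N ≈ 0.00°
|D| = √(10² + 100²) ≈ 100.5, ∠D ≈ 84.29°
∠T = 0.00° − 84.29° = -84.29°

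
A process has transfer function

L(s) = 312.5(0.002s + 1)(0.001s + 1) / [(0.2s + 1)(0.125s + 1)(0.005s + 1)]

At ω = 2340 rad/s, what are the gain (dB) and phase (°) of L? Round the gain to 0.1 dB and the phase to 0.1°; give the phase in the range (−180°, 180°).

-52.5 dB, -120.0°

At ω = 2340 rad/s:
zero (1 + j2340·0.002) = 1 + j4.68 → |·| ≈ 4.7856, ∠ ≈ 77.94°
zero (1 + j2340·0.001) = 1 + j2.34 → |·| ≈ 2.5447, ∠ ≈ 66.86°
pole (1 + j2340·0.2) = 1 + j468 → |·| ≈ 468, ∠ ≈ 89.88°
pole (1 + j2340·0.125) = 1 + j292.5 → |·| ≈ 292.5, ∠ ≈ 89.80°
pole (1 + j2340·0.005) = 1 + j11.7 → |·| ≈ 11.743, ∠ ≈ 85.11°
|L| = 312.5 · 4.7856 · 2.5447 / (468 · 292.5 · 11.743) ≈ 0.0023674
Gain = 20 log₁₀(0.0023674) ≈ -52.51 dB
∠L = (77.94° + 66.86°) − (89.88° + 89.80° + 85.11°) = -119.99°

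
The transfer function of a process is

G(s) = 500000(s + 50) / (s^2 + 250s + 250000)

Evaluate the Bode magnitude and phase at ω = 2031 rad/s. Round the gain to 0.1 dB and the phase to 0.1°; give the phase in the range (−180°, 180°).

At s = jω = j2031:
zero (s+50): 50 + j2031 → |·| = √(50²+2031²) = √4127461 ≈ 2031.6, ∠ = arctan(2031/50) ≈ 88.59°
quadratic: (j2031)² + 250·j2031 + 250000 = -3874961 + j507750 → |·| ≈ 3.9081e+06, ∠ ≈ 172.53°
|G| = 500000 · 2031.6 / 3.9081e+06 ≈ 259.92
Gain = 20 log₁₀(259.92) ≈ 48.30 dB
∠G = 88.59° − 172.53° = -83.94°

48.3 dB, -83.9°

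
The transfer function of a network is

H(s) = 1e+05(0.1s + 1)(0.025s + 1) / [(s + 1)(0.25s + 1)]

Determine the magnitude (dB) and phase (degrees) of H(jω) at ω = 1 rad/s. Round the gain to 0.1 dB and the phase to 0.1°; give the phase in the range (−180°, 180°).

At ω = 1 rad/s:
zero (1 + j1·0.1) = 1 + j0.1 → |·| ≈ 1.005, ∠ ≈ 5.71°
zero (1 + j1·0.025) = 1 + j0.025 → |·| ≈ 1.0003, ∠ ≈ 1.43°
pole (1 + j1·1) = 1 + j1 → |·| ≈ 1.4142, ∠ ≈ 45.00°
pole (1 + j1·0.25) = 1 + j0.25 → |·| ≈ 1.0308, ∠ ≈ 14.04°
|H| = 1e+05 · 1.005 · 1.0003 / (1.4142 · 1.0308) ≈ 68962
Gain = 20 log₁₀(68962) ≈ 96.77 dB
∠H = (5.71° + 1.43°) − (45.00° + 14.04°) = -51.90°

96.8 dB, -51.9°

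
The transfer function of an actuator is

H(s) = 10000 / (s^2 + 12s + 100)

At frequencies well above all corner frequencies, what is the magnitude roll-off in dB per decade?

-40 dB/decade

Each pole contributes −20 dB/decade at high frequency; each zero contributes +20 dB/decade.
Net: 0 zero(s) − 2 pole(s) → -40 dB/decade.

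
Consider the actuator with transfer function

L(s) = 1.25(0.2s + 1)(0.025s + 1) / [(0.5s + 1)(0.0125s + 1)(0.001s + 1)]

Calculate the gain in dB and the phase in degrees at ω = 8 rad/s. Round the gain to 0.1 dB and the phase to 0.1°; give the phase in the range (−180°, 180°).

-4.7 dB, -12.8°

At ω = 8 rad/s:
zero (1 + j8·0.2) = 1 + j1.6 → |·| ≈ 1.8868, ∠ ≈ 57.99°
zero (1 + j8·0.025) = 1 + j0.2 → |·| ≈ 1.0198, ∠ ≈ 11.31°
pole (1 + j8·0.5) = 1 + j4 → |·| ≈ 4.1231, ∠ ≈ 75.96°
pole (1 + j8·0.0125) = 1 + j0.1 → |·| ≈ 1.005, ∠ ≈ 5.71°
pole (1 + j8·0.001) = 1 + j0.008 → |·| ≈ 1, ∠ ≈ 0.46°
|L| = 1.25 · 1.8868 · 1.0198 / (4.1231 · 1.005 · 1) ≈ 0.58044
Gain = 20 log₁₀(0.58044) ≈ -4.72 dB
∠L = (57.99° + 11.31°) − (75.96° + 5.71° + 0.46°) = -12.83°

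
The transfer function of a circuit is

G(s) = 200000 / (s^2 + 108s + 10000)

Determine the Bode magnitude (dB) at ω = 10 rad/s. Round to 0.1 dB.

26.1 dB

At s = jω = j10:
quadratic: (j10)² + 108·j10 + 10000 = 9900 + j1080 → |·| ≈ 9958.7, ∠ ≈ 6.23°
|G| = 200000 / 9958.7 ≈ 20.083
Gain = 20 log₁₀(20.083) ≈ 26.06 dB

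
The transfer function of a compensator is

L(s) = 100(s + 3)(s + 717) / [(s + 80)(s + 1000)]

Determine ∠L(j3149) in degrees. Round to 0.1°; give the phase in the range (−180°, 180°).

6.2°

At s = jω = j3149:
zero (s+3): 3 + j3149 → |·| = √(3²+3149²) = √9916210 ≈ 3149, ∠ = arctan(3149/3) ≈ 89.95°
zero (s+717): 717 + j3149 → |·| = √(717²+3149²) = √10430290 ≈ 3229.6, ∠ = arctan(3149/717) ≈ 77.17°
pole (s+80): 80 + j3149 → |·| = √(80²+3149²) = √9922601 ≈ 3150, ∠ = arctan(3149/80) ≈ 88.54°
pole (s+1000): 1000 + j3149 → |·| = √(1000²+3149²) = √10916201 ≈ 3304, ∠ = arctan(3149/1000) ≈ 72.38°
∠L = 167.12° − 160.92° = 6.20°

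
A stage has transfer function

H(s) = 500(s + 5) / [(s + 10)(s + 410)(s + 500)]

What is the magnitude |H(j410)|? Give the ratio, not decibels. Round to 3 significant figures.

0.00133

At s = jω = j410:
zero (s+5): 5 + j410 → |·| = √(5²+410²) = √168125 ≈ 410.03, ∠ = arctan(410/5) ≈ 89.30°
pole (s+10): 10 + j410 → |·| = √(10²+410²) = √168200 ≈ 410.12, ∠ = arctan(410/10) ≈ 88.60°
pole (s+410): 410 + j410 → |·| = √(410²+410²) = √336200 ≈ 579.83, ∠ = arctan(410/410) ≈ 45.00°
pole (s+500): 500 + j410 → |·| = √(500²+410²) = √418100 ≈ 646.61, ∠ = arctan(410/500) ≈ 39.35°
|H| = 500 · 410.03 / 1.5376e+08 ≈ 0.0013333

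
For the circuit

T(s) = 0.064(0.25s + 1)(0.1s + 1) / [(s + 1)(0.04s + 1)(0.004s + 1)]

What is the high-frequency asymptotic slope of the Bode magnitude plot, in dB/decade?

Each pole contributes −20 dB/decade at high frequency; each zero contributes +20 dB/decade.
Net: 2 zero(s) − 3 pole(s) → -20 dB/decade.

-20 dB/decade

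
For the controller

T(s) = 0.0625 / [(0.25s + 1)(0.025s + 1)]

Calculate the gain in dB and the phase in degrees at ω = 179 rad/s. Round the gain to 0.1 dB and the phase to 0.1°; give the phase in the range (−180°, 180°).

-70.3 dB, -166.1°

At ω = 179 rad/s:
pole (1 + j179·0.25) = 1 + j44.75 → |·| ≈ 44.761, ∠ ≈ 88.72°
pole (1 + j179·0.025) = 1 + j4.475 → |·| ≈ 4.5854, ∠ ≈ 77.40°
|T| = 0.0625 · 1 / (44.761 · 4.5854) ≈ 0.00030451
Gain = 20 log₁₀(0.00030451) ≈ -70.33 dB
∠T = (0°) − (88.72° + 77.40°) = -166.12°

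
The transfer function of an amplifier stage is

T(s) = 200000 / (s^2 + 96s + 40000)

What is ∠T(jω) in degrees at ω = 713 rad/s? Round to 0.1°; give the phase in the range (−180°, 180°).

At s = jω = j713:
quadratic: (j713)² + 96·j713 + 40000 = -468369 + j68448 → |·| ≈ 4.7334e+05, ∠ ≈ 171.69°
∠T = 0.00° − 171.69° = -171.69°

-171.7°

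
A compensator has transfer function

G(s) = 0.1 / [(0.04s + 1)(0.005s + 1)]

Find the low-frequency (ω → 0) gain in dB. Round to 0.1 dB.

-20.0 dB

G(0) = 0.1 · 1 / 1 = 0.1
20 log₁₀(0.1) ≈ -20.00 dB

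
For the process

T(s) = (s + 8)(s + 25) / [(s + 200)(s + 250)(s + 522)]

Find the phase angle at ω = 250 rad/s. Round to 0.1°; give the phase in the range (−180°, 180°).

At s = jω = j250:
zero (s+8): 8 + j250 → |·| = √(8²+250²) = √62564 ≈ 250.13, ∠ = arctan(250/8) ≈ 88.17°
zero (s+25): 25 + j250 → |·| = √(25²+250²) = √63125 ≈ 251.25, ∠ = arctan(250/25) ≈ 84.29°
pole (s+200): 200 + j250 → |·| = √(200²+250²) = √102500 ≈ 320.16, ∠ = arctan(250/200) ≈ 51.34°
pole (s+250): 250 + j250 → |·| = √(250²+250²) = √125000 ≈ 353.55, ∠ = arctan(250/250) ≈ 45.00°
pole (s+522): 522 + j250 → |·| = √(522²+250²) = √334984 ≈ 578.78, ∠ = arctan(250/522) ≈ 25.59°
∠T = 172.46° − 121.93° = 50.53°

50.5°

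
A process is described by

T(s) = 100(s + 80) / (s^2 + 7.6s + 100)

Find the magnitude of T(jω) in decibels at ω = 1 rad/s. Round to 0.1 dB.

38.1 dB

At s = jω = j1:
zero (s+80): 80 + j1 → |·| = √(80²+1²) = √6401 ≈ 80.006, ∠ = arctan(1/80) ≈ 0.72°
quadratic: (j1)² + 7.6·j1 + 100 = 99 + j7.6 → |·| ≈ 99.291, ∠ ≈ 4.39°
|T| = 100 · 80.006 / 99.291 ≈ 80.577
Gain = 20 log₁₀(80.577) ≈ 38.12 dB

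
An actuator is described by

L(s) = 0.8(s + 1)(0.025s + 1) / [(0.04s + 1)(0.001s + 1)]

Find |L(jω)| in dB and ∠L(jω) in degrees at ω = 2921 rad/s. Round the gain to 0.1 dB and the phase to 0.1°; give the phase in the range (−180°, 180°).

53.5 dB, 18.6°

At ω = 2921 rad/s:
zero (1 + j2921·1) = 1 + j2921 → |·| ≈ 2921, ∠ ≈ 89.98°
zero (1 + j2921·0.025) = 1 + j73.025 → |·| ≈ 73.032, ∠ ≈ 89.22°
pole (1 + j2921·0.04) = 1 + j116.84 → |·| ≈ 116.84, ∠ ≈ 89.51°
pole (1 + j2921·0.001) = 1 + j2.921 → |·| ≈ 3.0874, ∠ ≈ 71.10°
|L| = 0.8 · 2921 · 73.032 / (116.84 · 3.0874) ≈ 473.1
Gain = 20 log₁₀(473.1) ≈ 53.50 dB
∠L = (89.98° + 89.22°) − (89.51° + 71.10°) = 18.59°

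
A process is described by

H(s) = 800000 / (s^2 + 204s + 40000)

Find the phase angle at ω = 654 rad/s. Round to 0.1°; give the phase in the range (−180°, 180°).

At s = jω = j654:
quadratic: (j654)² + 204·j654 + 40000 = -387716 + j133416 → |·| ≈ 4.1003e+05, ∠ ≈ 161.01°
∠H = 0.00° − 161.01° = -161.01°

-161.0°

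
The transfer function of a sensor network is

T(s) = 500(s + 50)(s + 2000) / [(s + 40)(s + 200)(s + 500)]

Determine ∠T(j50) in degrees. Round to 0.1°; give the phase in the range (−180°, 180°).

-24.7°

At s = jω = j50:
zero (s+50): 50 + j50 → |·| = √(50²+50²) = √5000 ≈ 70.711, ∠ = arctan(50/50) ≈ 45.00°
zero (s+2000): 2000 + j50 → |·| = √(2000²+50²) = √4002500 ≈ 2000.6, ∠ = arctan(50/2000) ≈ 1.43°
pole (s+40): 40 + j50 → |·| = √(40²+50²) = √4100 ≈ 64.031, ∠ = arctan(50/40) ≈ 51.34°
pole (s+200): 200 + j50 → |·| = √(200²+50²) = √42500 ≈ 206.16, ∠ = arctan(50/200) ≈ 14.04°
pole (s+500): 500 + j50 → |·| = √(500²+50²) = √252500 ≈ 502.49, ∠ = arctan(50/500) ≈ 5.71°
∠T = 46.43° − 71.09° = -24.66°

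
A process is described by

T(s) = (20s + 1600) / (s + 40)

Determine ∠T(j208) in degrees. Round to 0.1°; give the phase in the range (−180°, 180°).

Substitute s = j208:
Numerator: 20(j208) + 1600 = 1600 + j4160
Denominator: (j208) + 40 = 40 + j208
|N| = √(1600² + 4160²) ≈ 4457.1, ∠N ≈ 68.96°
|D| = √(40² + 208²) ≈ 211.81, ∠D ≈ 79.11°
∠T = 68.96° − 79.11° = -10.15°

-10.2°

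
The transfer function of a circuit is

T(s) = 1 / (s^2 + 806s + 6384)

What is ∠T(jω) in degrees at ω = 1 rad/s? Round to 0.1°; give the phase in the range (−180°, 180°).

-7.2°

Substitute s = j1:
Numerator: 1 = 1 + j0
Denominator: (j1)^2 + 806(j1) + 6384 = 6383 + j806
|N| = √(1² + 0²) ≈ 1, ∠N ≈ 0.00°
|D| = √(6383² + 806²) ≈ 6433.7, ∠D ≈ 7.20°
∠T = 0.00° − 7.20° = -7.20°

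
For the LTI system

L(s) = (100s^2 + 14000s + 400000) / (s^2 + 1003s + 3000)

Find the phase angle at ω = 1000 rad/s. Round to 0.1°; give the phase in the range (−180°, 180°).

Substitute s = j1000:
Numerator: 100(j1000)^2 + 14000(j1000) + 400000 = -99600000 + j14000000
Denominator: (j1000)^2 + 1003(j1000) + 3000 = -997000 + j1003000
|N| = √(99600000² + 14000000²) ≈ 1.0058e+08, ∠N ≈ 172.00°
|D| = √(997000² + 1003000²) ≈ 1.4142e+06, ∠D ≈ 134.83°
∠L = 172.00° − 134.83° = 37.17°

37.2°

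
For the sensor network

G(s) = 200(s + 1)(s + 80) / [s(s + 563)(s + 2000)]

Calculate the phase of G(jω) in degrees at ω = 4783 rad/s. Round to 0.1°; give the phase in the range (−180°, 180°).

At s = jω = j4783:
zero (s+1): 1 + j4783 → |·| = √(1²+4783²) = √22877090 ≈ 4783, ∠ = arctan(4783/1) ≈ 89.99°
zero (s+80): 80 + j4783 → |·| = √(80²+4783²) = √22883489 ≈ 4783.7, ∠ = arctan(4783/80) ≈ 89.04°
pole (s+563): 563 + j4783 → |·| = √(563²+4783²) = √23194058 ≈ 4816, ∠ = arctan(4783/563) ≈ 83.29°
pole (s+2000): 2000 + j4783 → |·| = √(2000²+4783²) = √26877089 ≈ 5184.3, ∠ = arctan(4783/2000) ≈ 67.31°
pole at origin: |s| = 4783, ∠ = 90.00° (in denominator)
∠G = 179.03° − 240.60° = -61.57°

-61.6°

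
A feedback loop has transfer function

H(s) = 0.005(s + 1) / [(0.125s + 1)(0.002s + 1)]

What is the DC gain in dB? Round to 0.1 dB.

H(0) = 0.005 · 1 / 1 = 0.005
20 log₁₀(0.005) ≈ -46.02 dB

-46.0 dB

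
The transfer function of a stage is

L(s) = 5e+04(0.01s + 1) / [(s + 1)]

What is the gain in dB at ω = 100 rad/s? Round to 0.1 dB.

At ω = 100 rad/s:
zero (1 + j100·0.01) = 1 + j1 → |·| ≈ 1.4142, ∠ ≈ 45.00°
pole (1 + j100·1) = 1 + j100 → |·| ≈ 100, ∠ ≈ 89.43°
|L| = 5e+04 · 1.4142 / (100) ≈ 707.1
Gain = 20 log₁₀(707.1) ≈ 56.99 dB

57.0 dB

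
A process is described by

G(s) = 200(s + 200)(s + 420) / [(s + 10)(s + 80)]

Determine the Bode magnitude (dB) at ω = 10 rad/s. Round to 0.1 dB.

83.4 dB

At s = jω = j10:
zero (s+200): 200 + j10 → |·| = √(200²+10²) = √40100 ≈ 200.25, ∠ = arctan(10/200) ≈ 2.86°
zero (s+420): 420 + j10 → |·| = √(420²+10²) = √176500 ≈ 420.12, ∠ = arctan(10/420) ≈ 1.36°
pole (s+10): 10 + j10 → |·| = √(10²+10²) = √200 ≈ 14.142, ∠ = arctan(10/10) ≈ 45.00°
pole (s+80): 80 + j10 → |·| = √(80²+10²) = √6500 ≈ 80.623, ∠ = arctan(10/80) ≈ 7.13°
|G| = 200 · 84129 / 1140.2 ≈ 14757
Gain = 20 log₁₀(14757) ≈ 83.38 dB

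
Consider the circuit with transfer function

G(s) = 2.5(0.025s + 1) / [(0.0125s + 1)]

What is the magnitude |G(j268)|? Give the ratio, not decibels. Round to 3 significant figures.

4.84

At ω = 268 rad/s:
zero (1 + j268·0.025) = 1 + j6.7 → |·| ≈ 6.7742, ∠ ≈ 81.51°
pole (1 + j268·0.0125) = 1 + j3.35 → |·| ≈ 3.4961, ∠ ≈ 73.38°
|G| = 2.5 · 6.7742 / (3.4961) ≈ 4.8441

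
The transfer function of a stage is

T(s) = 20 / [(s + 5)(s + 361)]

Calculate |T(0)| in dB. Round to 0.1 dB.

-39.1 dB

T(0) = 20 / (5·361) ≈ 0.01108
20 log₁₀(0.01108) ≈ -39.11 dB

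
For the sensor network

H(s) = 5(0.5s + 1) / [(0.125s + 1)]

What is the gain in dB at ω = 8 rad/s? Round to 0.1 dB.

23.3 dB

At ω = 8 rad/s:
zero (1 + j8·0.5) = 1 + j4 → |·| ≈ 4.1231, ∠ ≈ 75.96°
pole (1 + j8·0.125) = 1 + j1 → |·| ≈ 1.4142, ∠ ≈ 45.00°
|H| = 5 · 4.1231 / (1.4142) ≈ 14.577
Gain = 20 log₁₀(14.577) ≈ 23.27 dB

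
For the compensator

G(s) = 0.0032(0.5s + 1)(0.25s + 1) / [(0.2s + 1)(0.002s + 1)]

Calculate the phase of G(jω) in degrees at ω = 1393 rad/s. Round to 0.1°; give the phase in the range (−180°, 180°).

19.7°

At ω = 1393 rad/s:
zero (1 + j1393·0.5) = 1 + j696.5 → |·| ≈ 696.5, ∠ ≈ 89.92°
zero (1 + j1393·0.25) = 1 + j348.25 → |·| ≈ 348.25, ∠ ≈ 89.84°
pole (1 + j1393·0.2) = 1 + j278.6 → |·| ≈ 278.6, ∠ ≈ 89.79°
pole (1 + j1393·0.002) = 1 + j2.786 → |·| ≈ 2.96, ∠ ≈ 70.26°
∠G = (89.92° + 89.84°) − (89.79° + 70.26°) = 19.71°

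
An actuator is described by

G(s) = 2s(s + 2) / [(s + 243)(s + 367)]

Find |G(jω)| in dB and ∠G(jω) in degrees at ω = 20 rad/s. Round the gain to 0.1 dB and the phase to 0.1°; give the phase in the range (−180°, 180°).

-40.9 dB, 166.5°

At s = jω = j20:
zero (s+2): 2 + j20 → |·| = √(2²+20²) = √404 ≈ 20.1, ∠ = arctan(20/2) ≈ 84.29°
zero at origin: s = j20 → |·| = 20, ∠ = 90.00°
pole (s+243): 243 + j20 → |·| = √(243²+20²) = √59449 ≈ 243.82, ∠ = arctan(20/243) ≈ 4.71°
pole (s+367): 367 + j20 → |·| = √(367²+20²) = √135089 ≈ 367.54, ∠ = arctan(20/367) ≈ 3.12°
|G| = 2 · 402 / 89614 ≈ 0.0089718
Gain = 20 log₁₀(0.0089718) ≈ -40.94 dB
∠G = 174.29° − 7.83° = 166.46°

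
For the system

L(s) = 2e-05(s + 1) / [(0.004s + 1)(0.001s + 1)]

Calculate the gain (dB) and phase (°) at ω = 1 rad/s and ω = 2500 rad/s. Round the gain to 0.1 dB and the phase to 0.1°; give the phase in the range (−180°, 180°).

At ω = 1 rad/s:
zero (1 + j1·1) = 1 + j1 → |·| ≈ 1.4142, ∠ ≈ 45.00°
pole (1 + j1·0.004) = 1 + j0.004 → |·| ≈ 1, ∠ ≈ 0.23°
pole (1 + j1·0.001) = 1 + j0.001 → |·| ≈ 1, ∠ ≈ 0.06°
|L| = 2e-05 · 1.4142 / (1 · 1) ≈ 2.8284e-05
Gain = 20 log₁₀(2.8284e-05) ≈ -90.97 dB
∠L = (45.00°) − (0.23° + 0.06°) = 44.71°

At ω = 2500 rad/s:
zero (1 + j2500·1) = 1 + j2500 → |·| ≈ 2500, ∠ ≈ 89.98°
pole (1 + j2500·0.004) = 1 + j10 → |·| ≈ 10.05, ∠ ≈ 84.29°
pole (1 + j2500·0.001) = 1 + j2.5 → |·| ≈ 2.6926, ∠ ≈ 68.20°
|L| = 2e-05 · 2500 / (10.05 · 2.6926) ≈ 0.0018477
Gain = 20 log₁₀(0.0018477) ≈ -54.67 dB
∠L = (89.98°) − (84.29° + 68.20°) = -62.51°

ω = 1: -91.0 dB, 44.7°; ω = 2500: -54.7 dB, -62.5°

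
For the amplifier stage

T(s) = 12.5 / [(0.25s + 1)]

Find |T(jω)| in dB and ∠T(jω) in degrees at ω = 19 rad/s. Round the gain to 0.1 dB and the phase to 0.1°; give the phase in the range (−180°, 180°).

At ω = 19 rad/s:
pole (1 + j19·0.25) = 1 + j4.75 → |·| ≈ 4.8541, ∠ ≈ 78.11°
|T| = 12.5 · 1 / (4.8541) ≈ 2.5751
Gain = 20 log₁₀(2.5751) ≈ 8.22 dB
∠T = (0°) − (78.11°) = -78.11°

8.2 dB, -78.1°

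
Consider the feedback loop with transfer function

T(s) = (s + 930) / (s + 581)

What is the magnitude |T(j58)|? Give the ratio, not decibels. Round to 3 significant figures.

1.60

At s = jω = j58:
zero (s+930): 930 + j58 → |·| = √(930²+58²) = √868264 ≈ 931.81, ∠ = arctan(58/930) ≈ 3.57°
pole (s+581): 581 + j58 → |·| = √(581²+58²) = √340925 ≈ 583.89, ∠ = arctan(58/581) ≈ 5.70°
|T| = 1 · 931.81 / 583.89 ≈ 1.5959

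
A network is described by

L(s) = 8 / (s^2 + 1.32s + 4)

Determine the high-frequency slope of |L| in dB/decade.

Each pole contributes −20 dB/decade at high frequency; each zero contributes +20 dB/decade.
Net: 0 zero(s) − 2 pole(s) → -40 dB/decade.

-40 dB/decade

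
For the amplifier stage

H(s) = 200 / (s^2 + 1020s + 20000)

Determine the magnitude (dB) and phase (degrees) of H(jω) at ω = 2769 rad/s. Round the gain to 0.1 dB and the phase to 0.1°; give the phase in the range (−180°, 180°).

Substitute s = j2769:
Numerator: 200 = 200 + j0
Denominator: (j2769)^2 + 1020(j2769) + 20000 = -7647361 + j2824380
|N| = √(200² + 0²) ≈ 200, ∠N ≈ 0.00°
|D| = √(7647361² + 2824380²) ≈ 8.1523e+06, ∠D ≈ 159.73°
|H| = 200 / 8.1523e+06 ≈ 2.4533e-05
Gain = 20 log₁₀(2.4533e-05) ≈ -92.20 dB
∠H = 0.00° − 159.73° = -159.73°

-92.2 dB, -159.7°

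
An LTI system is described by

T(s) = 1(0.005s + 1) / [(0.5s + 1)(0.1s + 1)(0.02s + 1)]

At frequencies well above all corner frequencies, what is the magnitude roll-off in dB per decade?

-40 dB/decade

Each pole contributes −20 dB/decade at high frequency; each zero contributes +20 dB/decade.
Net: 1 zero(s) − 3 pole(s) → -40 dB/decade.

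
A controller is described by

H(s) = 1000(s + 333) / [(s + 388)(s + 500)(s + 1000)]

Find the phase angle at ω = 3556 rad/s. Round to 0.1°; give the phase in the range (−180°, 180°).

-155.4°

At s = jω = j3556:
zero (s+333): 333 + j3556 → |·| = √(333²+3556²) = √12756025 ≈ 3571.6, ∠ = arctan(3556/333) ≈ 84.65°
pole (s+388): 388 + j3556 → |·| = √(388²+3556²) = √12795680 ≈ 3577.1, ∠ = arctan(3556/388) ≈ 83.77°
pole (s+500): 500 + j3556 → |·| = √(500²+3556²) = √12895136 ≈ 3591, ∠ = arctan(3556/500) ≈ 82.00°
pole (s+1000): 1000 + j3556 → |·| = √(1000²+3556²) = √13645136 ≈ 3693.9, ∠ = arctan(3556/1000) ≈ 74.29°
∠H = 84.65° − 240.06° = -155.41°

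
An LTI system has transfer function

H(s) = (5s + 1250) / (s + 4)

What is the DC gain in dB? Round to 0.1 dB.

49.9 dB

H(0) = 1250 / 4 = 312.5
20 log₁₀(312.5) ≈ 49.90 dB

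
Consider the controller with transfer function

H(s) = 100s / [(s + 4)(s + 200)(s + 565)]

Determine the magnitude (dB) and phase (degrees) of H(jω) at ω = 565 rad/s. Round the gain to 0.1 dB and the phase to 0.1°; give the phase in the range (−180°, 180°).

-73.6 dB, -115.1°

At s = jω = j565:
zero at origin: s = j565 → |·| = 565, ∠ = 90.00°
pole (s+4): 4 + j565 → |·| = √(4²+565²) = √319241 ≈ 565.01, ∠ = arctan(565/4) ≈ 89.59°
pole (s+200): 200 + j565 → |·| = √(200²+565²) = √359225 ≈ 599.35, ∠ = arctan(565/200) ≈ 70.51°
pole (s+565): 565 + j565 → |·| = √(565²+565²) = √638450 ≈ 799.03, ∠ = arctan(565/565) ≈ 45.00°
|H| = 100 · 565 / 2.7058e+08 ≈ 0.00020881
Gain = 20 log₁₀(0.00020881) ≈ -73.60 dB
∠H = 90.00° − 205.10° = -115.10°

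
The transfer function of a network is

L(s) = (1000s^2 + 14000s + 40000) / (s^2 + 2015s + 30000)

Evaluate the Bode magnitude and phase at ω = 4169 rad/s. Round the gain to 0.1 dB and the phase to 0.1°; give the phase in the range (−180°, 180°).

Substitute s = j4169:
Numerator: 1000(j4169)^2 + 14000(j4169) + 40000 = -17380521000 + j58366000
Denominator: (j4169)^2 + 2015(j4169) + 30000 = -17350561 + j8400535
|N| = √(17380521000² + 58366000²) ≈ 1.7381e+10, ∠N ≈ 179.81°
|D| = √(17350561² + 8400535²) ≈ 1.9277e+07, ∠D ≈ 154.17°
|L| = 1.7381e+10 / 1.9277e+07 ≈ 901.64
Gain = 20 log₁₀(901.64) ≈ 59.10 dB
∠L = 179.81° − 154.17° = 25.64°

59.1 dB, 25.6°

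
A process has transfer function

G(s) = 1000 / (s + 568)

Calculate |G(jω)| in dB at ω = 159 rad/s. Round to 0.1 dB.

At s = jω = j159:
pole (s+568): 568 + j159 → |·| = √(568²+159²) = √347905 ≈ 589.83, ∠ = arctan(159/568) ≈ 15.64°
|G| = 1000 / 589.83 ≈ 1.6954
Gain = 20 log₁₀(1.6954) ≈ 4.59 dB

4.6 dB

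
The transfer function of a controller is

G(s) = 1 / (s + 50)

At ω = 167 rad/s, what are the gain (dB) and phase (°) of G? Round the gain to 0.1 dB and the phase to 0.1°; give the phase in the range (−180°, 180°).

At s = jω = j167:
pole (s+50): 50 + j167 → |·| = √(50²+167²) = √30389 ≈ 174.32, ∠ = arctan(167/50) ≈ 73.33°
|G| = 1 / 174.32 ≈ 0.0057366
Gain = 20 log₁₀(0.0057366) ≈ -44.83 dB
∠G = 0.00° − 73.33° = -73.33°

-44.8 dB, -73.3°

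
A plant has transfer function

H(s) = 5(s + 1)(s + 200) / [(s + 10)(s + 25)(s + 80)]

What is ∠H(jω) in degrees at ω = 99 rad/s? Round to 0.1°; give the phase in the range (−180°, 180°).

-95.4°

At s = jω = j99:
zero (s+1): 1 + j99 → |·| = √(1²+99²) = √9802 ≈ 99.005, ∠ = arctan(99/1) ≈ 89.42°
zero (s+200): 200 + j99 → |·| = √(200²+99²) = √49801 ≈ 223.16, ∠ = arctan(99/200) ≈ 26.34°
pole (s+10): 10 + j99 → |·| = √(10²+99²) = √9901 ≈ 99.504, ∠ = arctan(99/10) ≈ 84.23°
pole (s+25): 25 + j99 → |·| = √(25²+99²) = √10426 ≈ 102.11, ∠ = arctan(99/25) ≈ 75.83°
pole (s+80): 80 + j99 → |·| = √(80²+99²) = √16201 ≈ 127.28, ∠ = arctan(99/80) ≈ 51.06°
∠H = 115.76° − 211.12° = -95.36°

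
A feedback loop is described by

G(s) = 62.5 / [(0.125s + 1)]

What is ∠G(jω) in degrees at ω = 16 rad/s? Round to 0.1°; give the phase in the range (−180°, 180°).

-63.4°

At ω = 16 rad/s:
pole (1 + j16·0.125) = 1 + j2 → |·| ≈ 2.2361, ∠ ≈ 63.43°
∠G = (0°) − (63.43°) = -63.43°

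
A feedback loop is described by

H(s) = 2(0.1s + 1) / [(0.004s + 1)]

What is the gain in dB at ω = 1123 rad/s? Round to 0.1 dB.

At ω = 1123 rad/s:
zero (1 + j1123·0.1) = 1 + j112.3 → |·| ≈ 112.3, ∠ ≈ 89.49°
pole (1 + j1123·0.004) = 1 + j4.492 → |·| ≈ 4.602, ∠ ≈ 77.45°
|H| = 2 · 112.3 / (4.602) ≈ 48.805
Gain = 20 log₁₀(48.805) ≈ 33.77 dB

33.8 dB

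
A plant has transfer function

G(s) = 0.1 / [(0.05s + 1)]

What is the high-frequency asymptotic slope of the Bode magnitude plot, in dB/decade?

Each pole contributes −20 dB/decade at high frequency; each zero contributes +20 dB/decade.
Net: 0 zero(s) − 1 pole(s) → -20 dB/decade.

-20 dB/decade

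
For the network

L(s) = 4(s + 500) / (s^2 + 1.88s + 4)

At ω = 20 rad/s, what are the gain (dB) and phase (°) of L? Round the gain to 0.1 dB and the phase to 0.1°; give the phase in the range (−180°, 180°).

14.0 dB, -172.3°

At s = jω = j20:
zero (s+500): 500 + j20 → |·| = √(500²+20²) = √250400 ≈ 500.4, ∠ = arctan(20/500) ≈ 2.29°
quadratic: (j20)² + 1.88·j20 + 4 = -396 + j37.6 → |·| ≈ 397.78, ∠ ≈ 174.58°
|L| = 4 · 500.4 / 397.78 ≈ 5.0319
Gain = 20 log₁₀(5.0319) ≈ 14.03 dB
∠L = 2.29° − 174.58° = -172.29°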